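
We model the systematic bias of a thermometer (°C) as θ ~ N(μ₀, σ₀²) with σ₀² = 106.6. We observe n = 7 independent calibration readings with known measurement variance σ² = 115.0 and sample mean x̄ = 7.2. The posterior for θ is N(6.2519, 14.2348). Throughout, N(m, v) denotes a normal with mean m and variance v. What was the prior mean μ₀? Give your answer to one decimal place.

μ₀ = 0.1

The posterior mean is a precision-weighted average: μ_n = (τ₀μ₀ + τ_data·x̄)/(τ₀+τ_data), with τ₀=1/σ₀² and τ_data=n/σ².
Here τ₀ = 1/106.6 = 0.009381 and τ_data = 7/115.0 = 0.060870, so τ_n = 0.070251.
Rearranging for μ₀: μ₀ = (μ_n·τ_n − τ_data·x̄)/τ₀ = (6.2519·0.070251 − 0.060870·7.2) / 0.009381 = 0.000938/0.009381 ≈ 0.1.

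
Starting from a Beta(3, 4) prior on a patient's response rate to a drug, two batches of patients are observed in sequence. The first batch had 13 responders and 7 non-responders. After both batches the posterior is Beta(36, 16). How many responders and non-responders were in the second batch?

Because Beta–binomial updating is additive in the counts, the combined data contributed (α_post−α_prior, β_post−β_prior) successes and failures.
Total across both batches: 36−3=33 responders, 16−4=12 non-responders.
Subtract the first batch: 33−13=20 responders and 12−7=5 non-responders.

20 responders and 5 non-responders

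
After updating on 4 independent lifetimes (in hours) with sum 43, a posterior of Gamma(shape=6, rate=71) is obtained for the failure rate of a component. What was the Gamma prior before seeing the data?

Gamma(shape=2, rate=28)

Gamma–exponential conjugacy: posterior shape = α + n, posterior rate = β + Σtᵢ.
So α = 6 − 4 = 2 and β = 71 − 43 = 28.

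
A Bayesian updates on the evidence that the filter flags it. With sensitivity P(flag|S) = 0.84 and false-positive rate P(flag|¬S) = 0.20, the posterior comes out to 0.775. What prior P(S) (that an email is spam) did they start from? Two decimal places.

P(S) = 0.45

In odds form, posterior odds = prior odds × likelihood ratio, so prior odds = posterior odds ÷ LR.
Posterior odds = 0.775/(1−0.775) = 3.4444. LR = 0.84/0.20 = 4.2000.
Prior odds = 3.4444/4.2000 = 0.8201, so P(S) = 0.8201/(1+0.8201) ≈ 0.45.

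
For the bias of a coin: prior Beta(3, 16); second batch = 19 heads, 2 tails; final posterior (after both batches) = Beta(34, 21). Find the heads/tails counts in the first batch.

12 heads and 3 tails

Sequential conjugate updates are equivalent to a single update on the pooled data, so total successes = posterior α − prior α and total failures = posterior β − prior β.
Total across both batches: 34−3=31 heads, 21−16=5 tails.
Subtract the second batch: 31−19=12 heads and 5−2=3 tails.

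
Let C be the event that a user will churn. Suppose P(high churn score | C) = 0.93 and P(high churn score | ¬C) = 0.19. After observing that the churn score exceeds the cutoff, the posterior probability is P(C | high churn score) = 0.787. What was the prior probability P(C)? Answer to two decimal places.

In odds form, posterior odds = prior odds × likelihood ratio, so prior odds = posterior odds ÷ LR.
Posterior odds = 0.787/(1−0.787) = 3.6948. LR = 0.93/0.19 = 4.8947.
Prior odds = 3.6948/4.8947 = 0.7549, so P(C) = 0.7549/(1+0.7549) ≈ 0.43.

P(C) = 0.43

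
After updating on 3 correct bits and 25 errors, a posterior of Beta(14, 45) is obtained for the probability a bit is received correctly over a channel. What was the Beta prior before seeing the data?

Under Beta–binomial conjugacy the posterior parameters are (a+s, b+f).
Subtract the data counts: 14−3=11, 45−25=20.

Beta(11, 20)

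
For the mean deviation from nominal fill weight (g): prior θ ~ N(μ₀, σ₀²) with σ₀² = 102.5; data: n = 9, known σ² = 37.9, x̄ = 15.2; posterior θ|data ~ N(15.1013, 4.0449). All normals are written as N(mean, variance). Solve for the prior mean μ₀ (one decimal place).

With known observation variance, the Normal–Normal posterior has precision τ_n = τ₀ + n/σ² and mean μ_n = (τ₀μ₀ + (n/σ²)x̄)/τ_n.
Here τ₀ = 1/102.5 = 0.009756 and τ_data = 9/37.9 = 0.237467, so τ_n = 0.247223.
Rearranging for μ₀: μ₀ = (μ_n·τ_n − τ_data·x̄)/τ₀ = (15.1013·0.247223 − 0.237467·15.2) / 0.009756 = 0.123890/0.009756 ≈ 12.7.

μ₀ = 12.7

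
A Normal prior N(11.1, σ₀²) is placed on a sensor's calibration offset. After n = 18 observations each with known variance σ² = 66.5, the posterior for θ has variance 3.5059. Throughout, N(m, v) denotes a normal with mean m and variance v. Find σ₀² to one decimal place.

For the Normal–Normal model with known σ², precisions add: τ_n = τ₀ + n/σ².
So 1/σ₀² = 1/3.5059 − 18/66.5 = 0.285233 − 0.270677 = 0.014556.
Hence σ₀² = 1/0.014556 ≈ 68.7.

σ₀² = 68.7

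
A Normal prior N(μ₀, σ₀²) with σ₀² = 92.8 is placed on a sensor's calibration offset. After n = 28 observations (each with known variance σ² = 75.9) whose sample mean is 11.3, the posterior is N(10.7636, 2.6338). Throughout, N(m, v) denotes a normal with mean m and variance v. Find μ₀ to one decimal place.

μ₀ = -7.6

The posterior mean is a precision-weighted average: μ_n = (τ₀μ₀ + τ_data·x̄)/(τ₀+τ_data), with τ₀=1/σ₀² and τ_data=n/σ².
Here τ₀ = 1/92.8 = 0.010776 and τ_data = 28/75.9 = 0.368906, so τ_n = 0.379682.
Rearranging for μ₀: μ₀ = (μ_n·τ_n − τ_data·x̄)/τ₀ = (10.7636·0.379682 − 0.368906·11.3) / 0.010776 = -0.081893/0.010776 ≈ -7.6.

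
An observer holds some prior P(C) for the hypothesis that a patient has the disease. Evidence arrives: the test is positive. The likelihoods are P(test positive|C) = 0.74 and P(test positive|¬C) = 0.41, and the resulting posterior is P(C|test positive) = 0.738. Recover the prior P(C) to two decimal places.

Bayes' rule in odds form gives O(C|E) = O(C)·[P(E|C)/P(E|¬C)], hence O(C) = O(C|E)/LR.
Posterior odds = 0.738/(1−0.738) = 2.8168. LR = 0.74/0.41 = 1.8049.
Prior odds = 2.8168/1.8049 = 1.5606, so P(C) = 1.5606/(1+1.5606) ≈ 0.61.

P(C) = 0.61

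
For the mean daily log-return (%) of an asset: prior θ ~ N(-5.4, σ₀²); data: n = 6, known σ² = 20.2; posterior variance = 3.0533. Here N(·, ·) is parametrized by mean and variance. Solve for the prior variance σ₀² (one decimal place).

Posterior precision equals prior precision plus data precision: 1/σ_n² = 1/σ₀² + n/σ².
So 1/σ₀² = 1/3.0533 − 6/20.2 = 0.327514 − 0.297030 = 0.030484.
Hence σ₀² = 1/0.030484 ≈ 32.8.

σ₀² = 32.8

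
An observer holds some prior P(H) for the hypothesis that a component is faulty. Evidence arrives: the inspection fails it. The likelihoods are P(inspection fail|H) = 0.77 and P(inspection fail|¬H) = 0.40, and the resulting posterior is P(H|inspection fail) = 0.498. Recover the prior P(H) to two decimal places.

In odds form, posterior odds = prior odds × likelihood ratio, so prior odds = posterior odds ÷ LR.
Posterior odds = 0.498/(1−0.498) = 0.9920. LR = 0.77/0.40 = 1.9250.
Prior odds = 0.9920/1.9250 = 0.5153, so P(H) = 0.5153/(1+0.5153) ≈ 0.34.

P(H) = 0.34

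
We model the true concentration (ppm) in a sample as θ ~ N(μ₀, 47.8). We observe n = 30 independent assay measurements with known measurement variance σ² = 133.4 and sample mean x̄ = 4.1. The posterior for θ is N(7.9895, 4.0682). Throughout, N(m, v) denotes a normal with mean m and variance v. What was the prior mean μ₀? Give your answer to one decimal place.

With known observation variance, the Normal–Normal posterior has precision τ_n = τ₀ + n/σ² and mean μ_n = (τ₀μ₀ + (n/σ²)x̄)/τ_n.
Here τ₀ = 1/47.8 = 0.020921 and τ_data = 30/133.4 = 0.224888, so τ_n = 0.245809.
Rearranging for μ₀: μ₀ = (μ_n·τ_n − τ_data·x̄)/τ₀ = (7.9895·0.245809 − 0.224888·4.1) / 0.020921 = 1.041850/0.020921 ≈ 49.8.

μ₀ = 49.8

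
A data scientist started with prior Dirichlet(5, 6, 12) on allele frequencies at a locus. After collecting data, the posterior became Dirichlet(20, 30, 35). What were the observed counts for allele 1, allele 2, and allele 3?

counts (15, 24, 23)

For a Dirichlet(α) prior with multinomial counts c, the posterior is Dirichlet(α + c) componentwise.
Counts are posterior − prior componentwise: 20−5=15, 30−6=24, 35−12=23.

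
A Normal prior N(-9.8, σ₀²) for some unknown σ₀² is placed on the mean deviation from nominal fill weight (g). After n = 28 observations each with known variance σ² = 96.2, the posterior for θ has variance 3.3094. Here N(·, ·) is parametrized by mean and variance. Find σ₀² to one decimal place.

σ₀² = 90.0

For the Normal–Normal model with known σ², precisions add: τ_n = τ₀ + n/σ².
So 1/σ₀² = 1/3.3094 − 28/96.2 = 0.302170 − 0.291060 = 0.011110.
Hence σ₀² = 1/0.011110 ≈ 90.0.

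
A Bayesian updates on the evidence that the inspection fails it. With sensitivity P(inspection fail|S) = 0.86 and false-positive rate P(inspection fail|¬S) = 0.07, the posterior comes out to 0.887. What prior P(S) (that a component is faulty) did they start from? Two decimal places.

P(S) = 0.39

In odds form, posterior odds = prior odds × likelihood ratio, so prior odds = posterior odds ÷ LR.
Posterior odds = 0.887/(1−0.887) = 7.8496. LR = 0.86/0.07 = 12.2857.
Prior odds = 7.8496/12.2857 = 0.6389, so P(S) = 0.6389/(1+0.6389) ≈ 0.39.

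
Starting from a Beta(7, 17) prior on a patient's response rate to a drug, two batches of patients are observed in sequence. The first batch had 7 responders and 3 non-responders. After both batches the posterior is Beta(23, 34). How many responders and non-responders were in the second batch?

9 responders and 14 non-responders

Sequential conjugate updates are equivalent to a single update on the pooled data, so total successes = posterior α − prior α and total failures = posterior β − prior β.
Total across both batches: 23−7=16 responders, 34−17=17 non-responders.
Subtract the first batch: 16−7=9 responders and 17−3=14 non-responders.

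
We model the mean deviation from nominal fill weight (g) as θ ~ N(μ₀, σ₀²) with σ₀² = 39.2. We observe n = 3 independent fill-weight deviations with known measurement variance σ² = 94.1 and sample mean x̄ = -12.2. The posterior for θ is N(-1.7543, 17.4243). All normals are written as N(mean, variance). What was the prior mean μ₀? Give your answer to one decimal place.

μ₀ = 11.3

With known observation variance, the Normal–Normal posterior has precision τ_n = τ₀ + n/σ² and mean μ_n = (τ₀μ₀ + (n/σ²)x̄)/τ_n.
Here τ₀ = 1/39.2 = 0.025510 and τ_data = 3/94.1 = 0.031881, so τ_n = 0.057391.
Rearranging for μ₀: μ₀ = (μ_n·τ_n − τ_data·x̄)/τ₀ = (-1.7543·0.057391 − 0.031881·-12.2) / 0.025510 = 0.288267/0.025510 ≈ 11.3.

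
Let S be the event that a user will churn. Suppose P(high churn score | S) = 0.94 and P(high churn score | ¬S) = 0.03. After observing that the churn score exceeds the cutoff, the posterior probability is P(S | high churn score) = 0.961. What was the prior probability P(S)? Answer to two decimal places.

P(S) = 0.44

Bayes' rule in odds form gives O(S|E) = O(S)·[P(E|S)/P(E|¬S)], hence O(S) = O(S|E)/LR.
Posterior odds = 0.961/(1−0.961) = 24.6410. LR = 0.94/0.03 = 31.3333.
Prior odds = 24.6410/31.3333 = 0.7864, so P(S) = 0.7864/(1+0.7864) ≈ 0.44.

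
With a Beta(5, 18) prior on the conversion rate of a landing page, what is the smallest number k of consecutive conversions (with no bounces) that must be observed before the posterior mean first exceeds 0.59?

k = 21

After k conversions and 0 bounces the posterior is Beta(5+k, 18), with mean (5+k)/(5+18+k).
Set (5+k)/(23+k) > 0.59 and solve: k > (0.59·23 − 5)/(1 − 0.59) = 20.902.
The smallest integer exceeding 20.902 is 21, and checking k=21: (26)/(44) = 0.5909 > 0.59.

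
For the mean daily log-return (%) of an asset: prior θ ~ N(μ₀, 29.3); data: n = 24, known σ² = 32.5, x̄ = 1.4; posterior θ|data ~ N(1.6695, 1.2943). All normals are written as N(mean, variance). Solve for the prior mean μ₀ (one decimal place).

With known observation variance, the Normal–Normal posterior has precision τ_n = τ₀ + n/σ² and mean μ_n = (τ₀μ₀ + (n/σ²)x̄)/τ_n.
Here τ₀ = 1/29.3 = 0.034130 and τ_data = 24/32.5 = 0.738462, so τ_n = 0.772592.
Rearranging for μ₀: μ₀ = (μ_n·τ_n − τ_data·x̄)/τ₀ = (1.6695·0.772592 − 0.738462·1.4) / 0.034130 = 0.255996/0.034130 ≈ 7.5.

μ₀ = 7.5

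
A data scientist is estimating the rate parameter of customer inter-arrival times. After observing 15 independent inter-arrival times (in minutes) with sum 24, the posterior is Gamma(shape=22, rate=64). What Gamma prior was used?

Gamma(shape=7, rate=40)

For an exponential likelihood with a Gamma(α, β) prior on the rate, n observations with total T give posterior Gamma(α+n, β+T).
So α = 22 − 15 = 7 and β = 64 − 24 = 40.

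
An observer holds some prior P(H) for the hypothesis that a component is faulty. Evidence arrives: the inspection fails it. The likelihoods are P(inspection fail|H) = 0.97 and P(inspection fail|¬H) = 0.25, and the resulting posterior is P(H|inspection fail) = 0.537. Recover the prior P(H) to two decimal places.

In odds form, posterior odds = prior odds × likelihood ratio, so prior odds = posterior odds ÷ LR.
Posterior odds = 0.537/(1−0.537) = 1.1598. LR = 0.97/0.25 = 3.8800.
Prior odds = 1.1598/3.8800 = 0.2989, so P(H) = 0.2989/(1+0.2989) ≈ 0.23.

P(H) = 0.23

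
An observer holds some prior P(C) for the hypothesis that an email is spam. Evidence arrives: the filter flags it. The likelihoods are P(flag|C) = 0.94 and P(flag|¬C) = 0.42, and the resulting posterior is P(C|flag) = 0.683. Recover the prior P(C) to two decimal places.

P(C) = 0.49

In odds form, posterior odds = prior odds × likelihood ratio, so prior odds = posterior odds ÷ LR.
Posterior odds = 0.683/(1−0.683) = 2.1546. LR = 0.94/0.42 = 2.2381.
Prior odds = 2.1546/2.2381 = 0.9627, so P(C) = 0.9627/(1+0.9627) ≈ 0.49.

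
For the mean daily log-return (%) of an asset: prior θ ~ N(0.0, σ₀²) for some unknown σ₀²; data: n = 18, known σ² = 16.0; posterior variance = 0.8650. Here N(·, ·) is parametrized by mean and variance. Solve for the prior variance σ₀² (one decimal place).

σ₀² = 32.2

Posterior precision equals prior precision plus data precision: 1/σ_n² = 1/σ₀² + n/σ².
So 1/σ₀² = 1/0.8650 − 18/16.0 = 1.156069 − 1.125000 = 0.031069.
Hence σ₀² = 1/0.031069 ≈ 32.2.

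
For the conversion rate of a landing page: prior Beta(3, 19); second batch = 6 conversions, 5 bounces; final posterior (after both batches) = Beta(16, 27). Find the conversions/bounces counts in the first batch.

Because Beta–binomial updating is additive in the counts, the combined data contributed (α_post−α_prior, β_post−β_prior) successes and failures.
Total across both batches: 16−3=13 conversions, 27−19=8 bounces.
Subtract the second batch: 13−6=7 conversions and 8−5=3 bounces.

7 conversions and 3 bounces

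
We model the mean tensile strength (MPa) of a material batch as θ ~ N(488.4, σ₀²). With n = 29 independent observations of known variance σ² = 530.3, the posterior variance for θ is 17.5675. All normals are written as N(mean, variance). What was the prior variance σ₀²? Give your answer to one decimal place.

For the Normal–Normal model with known σ², precisions add: τ_n = τ₀ + n/σ².
So 1/σ₀² = 1/17.5675 − 29/530.3 = 0.056923 − 0.054686 = 0.002237.
Hence σ₀² = 1/0.002237 ≈ 447.0.

σ₀² = 447.0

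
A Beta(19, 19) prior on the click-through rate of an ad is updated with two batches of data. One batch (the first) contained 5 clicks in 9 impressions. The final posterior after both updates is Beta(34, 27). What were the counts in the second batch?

Sequential conjugate updates are equivalent to a single update on the pooled data, so total successes = posterior α − prior α and total failures = posterior β − prior β.
Total across both batches: 34−19=15 clicks, 27−19=8 non-clicks.
Subtract the first batch: 15−5=10 clicks and 8−4=4 non-clicks.

10 clicks and 4 non-clicks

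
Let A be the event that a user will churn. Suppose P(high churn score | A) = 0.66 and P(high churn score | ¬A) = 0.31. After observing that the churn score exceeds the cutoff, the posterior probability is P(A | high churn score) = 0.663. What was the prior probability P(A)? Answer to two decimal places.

Bayes' rule in odds form gives O(A|E) = O(A)·[P(E|A)/P(E|¬A)], hence O(A) = O(A|E)/LR.
Posterior odds = 0.663/(1−0.663) = 1.9674. LR = 0.66/0.31 = 2.1290.
Prior odds = 1.9674/2.1290 = 0.9241, so P(A) = 0.9241/(1+0.9241) ≈ 0.48.

P(A) = 0.48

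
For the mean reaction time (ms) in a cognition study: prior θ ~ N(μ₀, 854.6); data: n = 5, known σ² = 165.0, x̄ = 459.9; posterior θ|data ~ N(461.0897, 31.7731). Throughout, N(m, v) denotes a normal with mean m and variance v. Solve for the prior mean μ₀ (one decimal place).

With known observation variance, the Normal–Normal posterior has precision τ_n = τ₀ + n/σ² and mean μ_n = (τ₀μ₀ + (n/σ²)x̄)/τ_n.
Here τ₀ = 1/854.6 = 0.001170 and τ_data = 5/165.0 = 0.030303, so τ_n = 0.031473.
Rearranging for μ₀: μ₀ = (μ_n·τ_n − τ_data·x̄)/τ₀ = (461.0897·0.031473 − 0.030303·459.9) / 0.001170 = 0.575526/0.001170 ≈ 491.9.

μ₀ = 491.9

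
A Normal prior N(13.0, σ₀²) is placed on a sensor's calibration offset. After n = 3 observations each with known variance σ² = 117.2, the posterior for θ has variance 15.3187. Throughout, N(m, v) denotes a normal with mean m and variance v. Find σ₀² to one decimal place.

Posterior precision equals prior precision plus data precision: 1/σ_n² = 1/σ₀² + n/σ².
So 1/σ₀² = 1/15.3187 − 3/117.2 = 0.065280 − 0.025597 = 0.039683.
Hence σ₀² = 1/0.039683 ≈ 25.2.

σ₀² = 25.2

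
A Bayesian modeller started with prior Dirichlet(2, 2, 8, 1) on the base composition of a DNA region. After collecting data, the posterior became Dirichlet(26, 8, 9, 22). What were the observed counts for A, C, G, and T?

counts (24, 6, 1, 21)

For a Dirichlet(α) prior with multinomial counts c, the posterior is Dirichlet(α + c) componentwise.
Counts are posterior − prior componentwise: 26−2=24, 8−2=6, 9−8=1, 22−1=21.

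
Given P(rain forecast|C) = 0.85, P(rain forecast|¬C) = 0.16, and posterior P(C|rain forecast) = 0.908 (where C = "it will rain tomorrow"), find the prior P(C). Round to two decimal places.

In odds form, posterior odds = prior odds × likelihood ratio, so prior odds = posterior odds ÷ LR.
Posterior odds = 0.908/(1−0.908) = 9.8696. LR = 0.85/0.16 = 5.3125.
Prior odds = 9.8696/5.3125 = 1.8578, so P(C) = 1.8578/(1+1.8578) ≈ 0.65.

P(C) = 0.65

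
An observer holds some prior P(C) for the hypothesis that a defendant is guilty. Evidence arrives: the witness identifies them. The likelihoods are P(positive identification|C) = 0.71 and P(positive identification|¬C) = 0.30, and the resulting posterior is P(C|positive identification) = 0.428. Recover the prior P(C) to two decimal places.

Bayes' rule in odds form gives O(C|E) = O(C)·[P(E|C)/P(E|¬C)], hence O(C) = O(C|E)/LR.
Posterior odds = 0.428/(1−0.428) = 0.7483. LR = 0.71/0.30 = 2.3667.
Prior odds = 0.7483/2.3667 = 0.3162, so P(C) = 0.3162/(1+0.3162) ≈ 0.24.

P(C) = 0.24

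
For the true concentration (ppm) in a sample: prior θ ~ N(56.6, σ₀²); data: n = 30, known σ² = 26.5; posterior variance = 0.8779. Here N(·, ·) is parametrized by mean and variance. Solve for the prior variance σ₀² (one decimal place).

σ₀² = 142.7

Posterior precision equals prior precision plus data precision: 1/σ_n² = 1/σ₀² + n/σ².
So 1/σ₀² = 1/0.8779 − 30/26.5 = 1.139082 − 1.132075 = 0.007007.
Hence σ₀² = 1/0.007007 ≈ 142.7.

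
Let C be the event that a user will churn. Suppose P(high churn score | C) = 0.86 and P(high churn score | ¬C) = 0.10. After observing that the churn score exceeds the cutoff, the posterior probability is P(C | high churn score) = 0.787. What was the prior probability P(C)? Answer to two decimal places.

P(C) = 0.30

Bayes' rule in odds form gives O(C|E) = O(C)·[P(E|C)/P(E|¬C)], hence O(C) = O(C|E)/LR.
Posterior odds = 0.787/(1−0.787) = 3.6948. LR = 0.86/0.10 = 8.6000.
Prior odds = 3.6948/8.6000 = 0.4296, so P(C) = 0.4296/(1+0.4296) ≈ 0.30.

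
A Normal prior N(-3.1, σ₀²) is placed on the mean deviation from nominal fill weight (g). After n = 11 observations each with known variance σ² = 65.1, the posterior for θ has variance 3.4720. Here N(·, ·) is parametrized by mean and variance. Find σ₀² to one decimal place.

σ₀² = 8.4

Posterior precision equals prior precision plus data precision: 1/σ_n² = 1/σ₀² + n/σ².
So 1/σ₀² = 1/3.4720 − 11/65.1 = 0.288018 − 0.168971 = 0.119047.
Hence σ₀² = 1/0.119047 ≈ 8.4.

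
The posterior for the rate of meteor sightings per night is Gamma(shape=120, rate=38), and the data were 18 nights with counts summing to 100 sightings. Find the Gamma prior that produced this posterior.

Gamma(shape=20, rate=20)

Gamma–Poisson conjugacy: posterior shape = α + Σxᵢ, posterior rate = β + n.
So α = 120 − 100 = 20 and β = 38 − 18 = 20.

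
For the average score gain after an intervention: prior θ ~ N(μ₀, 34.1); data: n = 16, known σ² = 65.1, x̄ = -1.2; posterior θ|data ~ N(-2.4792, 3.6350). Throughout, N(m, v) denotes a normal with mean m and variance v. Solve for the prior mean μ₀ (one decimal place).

The posterior mean is a precision-weighted average: μ_n = (τ₀μ₀ + τ_data·x̄)/(τ₀+τ_data), with τ₀=1/σ₀² and τ_data=n/σ².
Here τ₀ = 1/34.1 = 0.029326 and τ_data = 16/65.1 = 0.245776, so τ_n = 0.275102.
Rearranging for μ₀: μ₀ = (μ_n·τ_n − τ_data·x̄)/τ₀ = (-2.4792·0.275102 − 0.245776·-1.2) / 0.029326 = -0.387102/0.029326 ≈ -13.2.

μ₀ = -13.2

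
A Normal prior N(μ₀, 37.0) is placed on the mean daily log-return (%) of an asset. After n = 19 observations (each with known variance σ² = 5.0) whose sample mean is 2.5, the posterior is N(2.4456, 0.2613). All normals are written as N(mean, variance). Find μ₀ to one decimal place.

μ₀ = -5.2

The posterior mean is a precision-weighted average: μ_n = (τ₀μ₀ + τ_data·x̄)/(τ₀+τ_data), with τ₀=1/σ₀² and τ_data=n/σ².
Here τ₀ = 1/37.0 = 0.027027 and τ_data = 19/5.0 = 3.800000, so τ_n = 3.827027.
Rearranging for μ₀: μ₀ = (μ_n·τ_n − τ_data·x̄)/τ₀ = (2.4456·3.827027 − 3.800000·2.5) / 0.027027 = -0.140623/0.027027 ≈ -5.2.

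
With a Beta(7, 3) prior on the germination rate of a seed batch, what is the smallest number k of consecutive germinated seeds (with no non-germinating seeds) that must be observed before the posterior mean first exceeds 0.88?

After k germinated seeds and 0 non-germinating seeds the posterior is Beta(7+k, 3), with mean (7+k)/(7+3+k).
Set (7+k)/(10+k) > 0.88 and solve: k > (0.88·10 − 7)/(1 − 0.88) = 15.000.
The smallest integer exceeding 15.000 is 16, and checking k=16: (23)/(26) = 0.8846 > 0.88.

k = 16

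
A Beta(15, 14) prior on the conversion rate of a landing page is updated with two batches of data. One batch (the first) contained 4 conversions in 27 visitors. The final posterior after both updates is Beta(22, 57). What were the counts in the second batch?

Sequential conjugate updates are equivalent to a single update on the pooled data, so total successes = posterior α − prior α and total failures = posterior β − prior β.
Total across both batches: 22−15=7 conversions, 57−14=43 bounces.
Subtract the first batch: 7−4=3 conversions and 43−23=20 bounces.

3 conversions and 20 bounces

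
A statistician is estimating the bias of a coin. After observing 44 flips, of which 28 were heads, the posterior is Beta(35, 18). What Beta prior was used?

Beta is conjugate to the binomial likelihood: posterior = Beta(α+s, β+f).
So α = 35 − 28 = 7 and β = 18 − 16 = 2.

Beta(7, 2)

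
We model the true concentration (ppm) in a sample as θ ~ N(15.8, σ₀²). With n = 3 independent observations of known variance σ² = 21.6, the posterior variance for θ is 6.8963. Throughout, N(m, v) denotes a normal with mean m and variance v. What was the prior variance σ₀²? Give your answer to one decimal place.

σ₀² = 163.5

For the Normal–Normal model with known σ², precisions add: τ_n = τ₀ + n/σ².
So 1/σ₀² = 1/6.8963 − 3/21.6 = 0.145005 − 0.138889 = 0.006116.
Hence σ₀² = 1/0.006116 ≈ 163.5.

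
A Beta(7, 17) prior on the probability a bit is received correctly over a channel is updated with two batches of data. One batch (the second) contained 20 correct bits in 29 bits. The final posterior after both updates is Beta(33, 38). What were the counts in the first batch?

Sequential conjugate updates are equivalent to a single update on the pooled data, so total successes = posterior α − prior α and total failures = posterior β − prior β.
Total across both batches: 33−7=26 correct bits, 38−17=21 errors.
Subtract the second batch: 26−20=6 correct bits and 21−9=12 errors.

6 correct bits and 12 errors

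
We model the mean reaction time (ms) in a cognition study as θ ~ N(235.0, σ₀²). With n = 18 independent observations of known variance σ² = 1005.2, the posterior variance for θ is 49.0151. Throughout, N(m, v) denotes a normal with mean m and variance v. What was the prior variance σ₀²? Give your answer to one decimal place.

For the Normal–Normal model with known σ², precisions add: τ_n = τ₀ + n/σ².
So 1/σ₀² = 1/49.0151 − 18/1005.2 = 0.020402 − 0.017907 = 0.002495.
Hence σ₀² = 1/0.002495 ≈ 400.8.

σ₀² = 400.8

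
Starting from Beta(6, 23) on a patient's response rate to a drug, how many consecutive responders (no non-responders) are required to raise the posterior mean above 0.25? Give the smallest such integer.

After k responders and 0 non-responders the posterior is Beta(6+k, 23), with mean (6+k)/(6+23+k).
Set (6+k)/(29+k) > 0.25 and solve: k > (0.25·29 − 6)/(1 − 0.25) = 1.667.
The smallest integer exceeding 1.667 is 2, and checking k=2: (8)/(31) = 0.2581 > 0.25.

k = 2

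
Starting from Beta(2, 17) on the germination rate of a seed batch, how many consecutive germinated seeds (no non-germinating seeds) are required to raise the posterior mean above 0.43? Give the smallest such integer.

After k germinated seeds and 0 non-germinating seeds the posterior is Beta(2+k, 17), with mean (2+k)/(2+17+k).
Set (2+k)/(19+k) > 0.43 and solve: k > (0.43·19 − 2)/(1 − 0.43) = 10.825.
The smallest integer exceeding 10.825 is 11, and checking k=11: (13)/(30) = 0.4333 > 0.43.

k = 11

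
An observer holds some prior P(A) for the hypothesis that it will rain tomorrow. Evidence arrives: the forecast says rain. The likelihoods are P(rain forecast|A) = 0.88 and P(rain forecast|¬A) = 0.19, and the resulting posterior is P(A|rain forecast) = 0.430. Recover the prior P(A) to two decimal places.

In odds form, posterior odds = prior odds × likelihood ratio, so prior odds = posterior odds ÷ LR.
Posterior odds = 0.430/(1−0.430) = 0.7544. LR = 0.88/0.19 = 4.6316.
Prior odds = 0.7544/4.6316 = 0.1629, so P(A) = 0.1629/(1+0.1629) ≈ 0.14.

P(A) = 0.14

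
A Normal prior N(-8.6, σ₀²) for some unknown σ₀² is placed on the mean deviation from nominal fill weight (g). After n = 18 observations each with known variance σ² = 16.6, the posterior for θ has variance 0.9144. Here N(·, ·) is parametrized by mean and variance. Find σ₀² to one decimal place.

σ₀² = 107.8

Posterior precision equals prior precision plus data precision: 1/σ_n² = 1/σ₀² + n/σ².
So 1/σ₀² = 1/0.9144 − 18/16.6 = 1.093613 − 1.084337 = 0.009276.
Hence σ₀² = 1/0.009276 ≈ 107.8.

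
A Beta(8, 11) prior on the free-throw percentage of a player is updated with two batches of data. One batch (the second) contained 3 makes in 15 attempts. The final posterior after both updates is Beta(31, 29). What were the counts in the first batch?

Because Beta–binomial updating is additive in the counts, the combined data contributed (α_post−α_prior, β_post−β_prior) successes and failures.
Total across both batches: 31−8=23 makes, 29−11=18 misses.
Subtract the second batch: 23−3=20 makes and 18−12=6 misses.

20 makes and 6 misses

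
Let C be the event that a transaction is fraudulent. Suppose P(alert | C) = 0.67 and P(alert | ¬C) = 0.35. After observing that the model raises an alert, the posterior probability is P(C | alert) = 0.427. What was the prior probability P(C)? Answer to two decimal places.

P(C) = 0.28

Bayes' rule in odds form gives O(C|E) = O(C)·[P(E|C)/P(E|¬C)], hence O(C) = O(C|E)/LR.
Posterior odds = 0.427/(1−0.427) = 0.7452. LR = 0.67/0.35 = 1.9143.
Prior odds = 0.7452/1.9143 = 0.3893, so P(C) = 0.3893/(1+0.3893) ≈ 0.28.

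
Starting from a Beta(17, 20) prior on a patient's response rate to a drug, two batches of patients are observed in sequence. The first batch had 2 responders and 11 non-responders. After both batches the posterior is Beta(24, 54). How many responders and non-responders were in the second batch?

5 responders and 23 non-responders

Sequential conjugate updates are equivalent to a single update on the pooled data, so total successes = posterior α − prior α and total failures = posterior β − prior β.
Total across both batches: 24−17=7 responders, 54−20=34 non-responders.
Subtract the first batch: 7−2=5 responders and 34−11=23 non-responders.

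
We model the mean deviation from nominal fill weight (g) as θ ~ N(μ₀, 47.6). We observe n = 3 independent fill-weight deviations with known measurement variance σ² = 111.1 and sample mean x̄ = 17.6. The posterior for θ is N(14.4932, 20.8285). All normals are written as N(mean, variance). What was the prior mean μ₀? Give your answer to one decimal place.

With known observation variance, the Normal–Normal posterior has precision τ_n = τ₀ + n/σ² and mean μ_n = (τ₀μ₀ + (n/σ²)x̄)/τ_n.
Here τ₀ = 1/47.6 = 0.021008 and τ_data = 3/111.1 = 0.027003, so τ_n = 0.048011.
Rearranging for μ₀: μ₀ = (μ_n·τ_n − τ_data·x̄)/τ₀ = (14.4932·0.048011 − 0.027003·17.6) / 0.021008 = 0.220580/0.021008 ≈ 10.5.

μ₀ = 10.5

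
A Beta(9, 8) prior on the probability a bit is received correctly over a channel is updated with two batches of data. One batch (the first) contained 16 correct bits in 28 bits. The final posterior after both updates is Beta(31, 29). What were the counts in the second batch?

Sequential conjugate updates are equivalent to a single update on the pooled data, so total successes = posterior α − prior α and total failures = posterior β − prior β.
Total across both batches: 31−9=22 correct bits, 29−8=21 errors.
Subtract the first batch: 22−16=6 correct bits and 21−12=9 errors.

6 correct bits and 9 errors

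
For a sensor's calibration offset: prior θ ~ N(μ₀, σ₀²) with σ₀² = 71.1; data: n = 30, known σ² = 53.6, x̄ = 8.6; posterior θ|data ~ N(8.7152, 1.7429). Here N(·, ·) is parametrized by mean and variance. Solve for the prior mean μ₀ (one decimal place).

μ₀ = 13.3

The posterior mean is a precision-weighted average: μ_n = (τ₀μ₀ + τ_data·x̄)/(τ₀+τ_data), with τ₀=1/σ₀² and τ_data=n/σ².
Here τ₀ = 1/71.1 = 0.014065 and τ_data = 30/53.6 = 0.559701, so τ_n = 0.573766.
Rearranging for μ₀: μ₀ = (μ_n·τ_n − τ_data·x̄)/τ₀ = (8.7152·0.573766 − 0.559701·8.6) / 0.014065 = 0.187057/0.014065 ≈ 13.3.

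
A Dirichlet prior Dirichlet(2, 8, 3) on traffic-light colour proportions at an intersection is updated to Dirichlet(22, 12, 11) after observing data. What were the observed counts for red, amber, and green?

For a Dirichlet(α) prior with multinomial counts c, the posterior is Dirichlet(α + c) componentwise.
Counts are posterior − prior componentwise: 22−2=20, 12−8=4, 11−3=8.

counts (20, 4, 8)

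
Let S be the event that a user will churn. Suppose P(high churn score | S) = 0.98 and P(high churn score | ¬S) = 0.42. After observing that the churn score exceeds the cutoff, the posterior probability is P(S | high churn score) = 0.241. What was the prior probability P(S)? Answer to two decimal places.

P(S) = 0.12

Bayes' rule in odds form gives O(S|E) = O(S)·[P(E|S)/P(E|¬S)], hence O(S) = O(S|E)/LR.
Posterior odds = 0.241/(1−0.241) = 0.3175. LR = 0.98/0.42 = 2.3333.
Prior odds = 0.3175/2.3333 = 0.1361, so P(S) = 0.1361/(1+0.1361) ≈ 0.12.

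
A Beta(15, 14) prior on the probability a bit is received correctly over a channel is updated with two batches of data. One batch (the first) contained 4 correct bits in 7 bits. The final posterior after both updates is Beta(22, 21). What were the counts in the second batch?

Sequential conjugate updates are equivalent to a single update on the pooled data, so total successes = posterior α − prior α and total failures = posterior β − prior β.
Total across both batches: 22−15=7 correct bits, 21−14=7 errors.
Subtract the first batch: 7−4=3 correct bits and 7−3=4 errors.

3 correct bits and 4 errors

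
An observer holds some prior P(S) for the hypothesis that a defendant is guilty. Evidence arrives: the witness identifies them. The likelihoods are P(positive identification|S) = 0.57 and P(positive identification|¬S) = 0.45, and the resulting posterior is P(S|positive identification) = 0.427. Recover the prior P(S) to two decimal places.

Bayes' rule in odds form gives O(S|E) = O(S)·[P(E|S)/P(E|¬S)], hence O(S) = O(S|E)/LR.
Posterior odds = 0.427/(1−0.427) = 0.7452. LR = 0.57/0.45 = 1.2667.
Prior odds = 0.7452/1.2667 = 0.5883, so P(S) = 0.5883/(1+0.5883) ≈ 0.37.

P(S) = 0.37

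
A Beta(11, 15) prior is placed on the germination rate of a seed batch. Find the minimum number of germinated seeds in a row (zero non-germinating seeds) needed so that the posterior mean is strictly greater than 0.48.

After k germinated seeds and 0 non-germinating seeds the posterior is Beta(11+k, 15), with mean (11+k)/(11+15+k).
Set (11+k)/(26+k) > 0.48 and solve: k > (0.48·26 − 11)/(1 − 0.48) = 2.846.
The smallest integer exceeding 2.846 is 3.

k = 3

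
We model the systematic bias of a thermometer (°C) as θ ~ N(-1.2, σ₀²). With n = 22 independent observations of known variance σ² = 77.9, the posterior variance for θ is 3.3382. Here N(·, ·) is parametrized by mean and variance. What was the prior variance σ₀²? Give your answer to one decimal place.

σ₀² = 58.3

For the Normal–Normal model with known σ², precisions add: τ_n = τ₀ + n/σ².
So 1/σ₀² = 1/3.3382 − 22/77.9 = 0.299563 − 0.282413 = 0.017150.
Hence σ₀² = 1/0.017150 ≈ 58.3.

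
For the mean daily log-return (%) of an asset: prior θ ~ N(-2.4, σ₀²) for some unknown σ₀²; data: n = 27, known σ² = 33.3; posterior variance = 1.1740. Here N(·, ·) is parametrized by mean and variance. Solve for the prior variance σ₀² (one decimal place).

Posterior precision equals prior precision plus data precision: 1/σ_n² = 1/σ₀² + n/σ².
So 1/σ₀² = 1/1.1740 − 27/33.3 = 0.851789 − 0.810811 = 0.040978.
Hence σ₀² = 1/0.040978 ≈ 24.4.

σ₀² = 24.4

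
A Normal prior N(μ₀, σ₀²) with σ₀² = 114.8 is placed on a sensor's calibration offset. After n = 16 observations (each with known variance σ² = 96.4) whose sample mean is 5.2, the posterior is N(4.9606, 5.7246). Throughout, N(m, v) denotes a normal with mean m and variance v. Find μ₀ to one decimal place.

The posterior mean is a precision-weighted average: μ_n = (τ₀μ₀ + τ_data·x̄)/(τ₀+τ_data), with τ₀=1/σ₀² and τ_data=n/σ².
Here τ₀ = 1/114.8 = 0.008711 and τ_data = 16/96.4 = 0.165975, so τ_n = 0.174686.
Rearranging for μ₀: μ₀ = (μ_n·τ_n − τ_data·x̄)/τ₀ = (4.9606·0.174686 − 0.165975·5.2) / 0.008711 = 0.003477/0.008711 ≈ 0.4.

μ₀ = 0.4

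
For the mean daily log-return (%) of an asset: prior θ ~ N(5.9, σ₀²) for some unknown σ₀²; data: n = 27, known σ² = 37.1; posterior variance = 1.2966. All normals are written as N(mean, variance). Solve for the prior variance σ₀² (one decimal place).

For the Normal–Normal model with known σ², precisions add: τ_n = τ₀ + n/σ².
So 1/σ₀² = 1/1.2966 − 27/37.1 = 0.771248 − 0.727763 = 0.043485.
Hence σ₀² = 1/0.043485 ≈ 23.0.

σ₀² = 23.0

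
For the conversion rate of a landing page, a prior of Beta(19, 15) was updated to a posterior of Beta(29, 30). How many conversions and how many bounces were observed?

10 conversions and 15 bounces

A Beta(a, b) prior with s successes and f failures in binomial data gives a Beta(a+s, b+f) posterior.
Match parameters: s=29−19=10, f=30−15=15.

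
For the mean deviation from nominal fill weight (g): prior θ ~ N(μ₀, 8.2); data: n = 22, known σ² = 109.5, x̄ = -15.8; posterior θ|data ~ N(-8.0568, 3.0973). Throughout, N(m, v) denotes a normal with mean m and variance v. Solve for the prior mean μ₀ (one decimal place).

With known observation variance, the Normal–Normal posterior has precision τ_n = τ₀ + n/σ² and mean μ_n = (τ₀μ₀ + (n/σ²)x̄)/τ_n.
Here τ₀ = 1/8.2 = 0.121951 and τ_data = 22/109.5 = 0.200913, so τ_n = 0.322864.
Rearranging for μ₀: μ₀ = (μ_n·τ_n − τ_data·x̄)/τ₀ = (-8.0568·0.322864 − 0.200913·-15.8) / 0.121951 = 0.573175/0.121951 ≈ 4.7.

μ₀ = 4.7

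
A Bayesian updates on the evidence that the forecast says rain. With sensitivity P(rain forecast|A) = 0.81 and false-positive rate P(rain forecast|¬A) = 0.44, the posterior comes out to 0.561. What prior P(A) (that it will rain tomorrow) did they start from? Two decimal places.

P(A) = 0.41

In odds form, posterior odds = prior odds × likelihood ratio, so prior odds = posterior odds ÷ LR.
Posterior odds = 0.561/(1−0.561) = 1.2779. LR = 0.81/0.44 = 1.8409.
Prior odds = 1.2779/1.8409 = 0.6942, so P(A) = 0.6942/(1+0.6942) ≈ 0.41.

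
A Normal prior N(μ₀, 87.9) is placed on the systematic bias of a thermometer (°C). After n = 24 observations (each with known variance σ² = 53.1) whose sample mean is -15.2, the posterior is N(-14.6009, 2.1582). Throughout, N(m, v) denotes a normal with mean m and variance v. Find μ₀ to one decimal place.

μ₀ = 9.2

With known observation variance, the Normal–Normal posterior has precision τ_n = τ₀ + n/σ² and mean μ_n = (τ₀μ₀ + (n/σ²)x̄)/τ_n.
Here τ₀ = 1/87.9 = 0.011377 and τ_data = 24/53.1 = 0.451977, so τ_n = 0.463354.
Rearranging for μ₀: μ₀ = (μ_n·τ_n − τ_data·x̄)/τ₀ = (-14.6009·0.463354 − 0.451977·-15.2) / 0.011377 = 0.104665/0.011377 ≈ 9.2.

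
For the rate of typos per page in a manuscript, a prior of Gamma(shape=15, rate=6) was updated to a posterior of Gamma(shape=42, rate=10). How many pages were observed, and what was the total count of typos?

n = 4 pages with total 27 typos

Gamma–Poisson conjugacy: posterior shape = α + Σxᵢ, posterior rate = β + n.
Matching: Σxᵢ = 42 − 15 = 27 and n = 10 − 6 = 4.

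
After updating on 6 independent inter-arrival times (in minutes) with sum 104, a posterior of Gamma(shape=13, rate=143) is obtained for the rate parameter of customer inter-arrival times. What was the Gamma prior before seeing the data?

Gamma(shape=7, rate=39)

For an exponential likelihood with a Gamma(α, β) prior on the rate, n observations with total T give posterior Gamma(α+n, β+T).
So α = 13 − 6 = 7 and β = 143 − 104 = 39.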